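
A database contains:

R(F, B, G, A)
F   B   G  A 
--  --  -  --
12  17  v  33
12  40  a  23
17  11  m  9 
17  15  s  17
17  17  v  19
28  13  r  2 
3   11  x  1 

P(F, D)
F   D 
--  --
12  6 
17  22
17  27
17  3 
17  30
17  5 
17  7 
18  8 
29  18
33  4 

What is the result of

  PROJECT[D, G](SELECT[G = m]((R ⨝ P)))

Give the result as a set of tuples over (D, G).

{(22, m), (27, m), (3, m), (30, m), (5, m), (7, m)}

Natural join on F: {(12, 17, v, 33, 6), (12, 40, a, 23, 6), (17, 11, m, 9, 22), (17, 11, m, 9, 27), (17, 11, m, 9, 3), (17, 11, m, 9, 30), (17, 11, m, 9, 5), (17, 11, m, 9, 7), (17, 15, s, 17, 22), (17, 15, s, 17, 27), (17, 15, s, 17, 3), (17, 15, s, 17, 30), (17, 15, s, 17, 5), (17, 15, s, 17, 7), (17, 17, v, 19, 22), (17, 17, v, 19, 27), (17, 17, v, 19, 3), (17, 17, v, 19, 30), (17, 17, v, 19, 5), (17, 17, v, 19, 7)}
σ[G = m]: keep tuples satisfying G = m → {(17, 11, m, 9, 22), (17, 11, m, 9, 27), (17, 11, m, 9, 3), (17, 11, m, 9, 30), (17, 11, m, 9, 5), (17, 11, m, 9, 7)}
π_{D, G} gives {(22, m), (27, m), (3, m), (30, m), (5, m), (7, m)}.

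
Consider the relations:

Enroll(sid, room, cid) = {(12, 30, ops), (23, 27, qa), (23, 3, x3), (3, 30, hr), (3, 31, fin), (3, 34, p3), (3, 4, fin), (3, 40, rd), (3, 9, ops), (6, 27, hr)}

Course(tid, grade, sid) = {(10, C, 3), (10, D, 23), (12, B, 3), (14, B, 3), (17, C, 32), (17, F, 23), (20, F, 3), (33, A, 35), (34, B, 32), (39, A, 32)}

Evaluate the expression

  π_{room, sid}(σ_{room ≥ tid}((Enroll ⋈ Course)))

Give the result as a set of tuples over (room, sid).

Enroll ⋈ Course (natural join on sid): {(23, 27, qa, 10, D), (23, 27, qa, 17, F), (23, 3, x3, 10, D), (23, 3, x3, 17, F), (3, 30, hr, 10, C), (3, 30, hr, 12, B), (3, 30, hr, 14, B), (3, 30, hr, 20, F), (3, 31, fin, 10, C), (3, 31, fin, 12, B), (3, 31, fin, 14, B), (3, 31, fin, 20, F), (3, 34, p3, 10, C), (3, 34, p3, 12, B), (3, 34, p3, 14, B), (3, 34, p3, 20, F), (3, 4, fin, 10, C), (3, 4, fin, 12, B), (3, 4, fin, 14, B), (3, 4, fin, 20, F), (3, 40, rd, 10, C), (3, 40, rd, 12, B), (3, 40, rd, 14, B), (3, 40, rd, 20, F), (3, 9, ops, 10, C), (3, 9, ops, 12, B), (3, 9, ops, 14, B), (3, 9, ops, 20, F)}
Apply σ_{room ≥ tid}; surviving tuples: {(23, 27, qa, 10, D), (23, 27, qa, 17, F), (3, 30, hr, 10, C), (3, 30, hr, 12, B), (3, 30, hr, 14, B), (3, 30, hr, 20, F), (3, 31, fin, 10, C), (3, 31, fin, 12, B), (3, 31, fin, 14, B), (3, 31, fin, 20, F), (3, 34, p3, 10, C), (3, 34, p3, 12, B), (3, 34, p3, 14, B), (3, 34, p3, 20, F), (3, 40, rd, 10, C), (3, 40, rd, 12, B), (3, 40, rd, 14, B), (3, 40, rd, 20, F)}
π_{room, sid} gives {(27, 23), (30, 3), (31, 3), (34, 3), (40, 3)} (13 duplicate(s) eliminated).

{(27, 23), (30, 3), (31, 3), (34, 3), (40, 3)}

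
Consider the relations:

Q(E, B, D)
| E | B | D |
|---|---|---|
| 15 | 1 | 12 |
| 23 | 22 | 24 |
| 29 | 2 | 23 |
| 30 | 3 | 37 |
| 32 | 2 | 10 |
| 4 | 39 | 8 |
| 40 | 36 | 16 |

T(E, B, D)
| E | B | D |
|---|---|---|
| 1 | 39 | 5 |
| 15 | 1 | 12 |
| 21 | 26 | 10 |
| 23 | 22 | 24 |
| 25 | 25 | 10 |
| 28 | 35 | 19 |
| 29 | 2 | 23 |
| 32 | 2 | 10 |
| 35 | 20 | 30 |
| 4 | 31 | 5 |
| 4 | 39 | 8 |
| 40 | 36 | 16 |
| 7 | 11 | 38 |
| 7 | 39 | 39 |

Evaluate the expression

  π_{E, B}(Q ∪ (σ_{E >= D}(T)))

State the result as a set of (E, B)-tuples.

{(15, 1), (21, 26), (23, 22), (25, 25), (28, 35), (29, 2), (30, 3), (32, 2), (35, 20), (4, 39), (40, 36)}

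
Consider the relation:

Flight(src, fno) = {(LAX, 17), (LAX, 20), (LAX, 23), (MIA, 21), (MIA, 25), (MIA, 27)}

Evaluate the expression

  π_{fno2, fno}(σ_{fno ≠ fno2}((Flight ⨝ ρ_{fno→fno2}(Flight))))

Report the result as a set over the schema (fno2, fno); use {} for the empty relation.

{(17, 20), (17, 23), (20, 17), (20, 23), (21, 25), (21, 27), (23, 17), (23, 20), (25, 21), (25, 27), (27, 21), (27, 25)}

ρ[fno→fno2]: schema becomes (src, fno2); tuples unchanged.
Natural join on src: {(LAX, 17, 17), (LAX, 17, 20), (LAX, 17, 23), (LAX, 20, 17), (LAX, 20, 20), (LAX, 20, 23), (LAX, 23, 17), (LAX, 23, 20), (LAX, 23, 23), (MIA, 21, 21), (MIA, 21, 25), (MIA, 21, 27), (MIA, 25, 21), (MIA, 25, 25), (MIA, 25, 27), (MIA, 27, 21), (MIA, 27, 25), (MIA, 27, 27)}
Selection fno ≠ fno2: {(LAX, 17, 20), (LAX, 17, 23), (LAX, 20, 17), (LAX, 20, 23), (LAX, 23, 17), (LAX, 23, 20), (MIA, 21, 25), (MIA, 21, 27), (MIA, 25, 21), (MIA, 25, 27), (MIA, 27, 21), (MIA, 27, 25)}
Keep only column(s) fno2, fno: {(17, 20), (17, 23), (20, 17), (20, 23), (21, 25), (21, 27), (23, 17), (23, 20), (25, 21), (25, 27), (27, 21), (27, 25)}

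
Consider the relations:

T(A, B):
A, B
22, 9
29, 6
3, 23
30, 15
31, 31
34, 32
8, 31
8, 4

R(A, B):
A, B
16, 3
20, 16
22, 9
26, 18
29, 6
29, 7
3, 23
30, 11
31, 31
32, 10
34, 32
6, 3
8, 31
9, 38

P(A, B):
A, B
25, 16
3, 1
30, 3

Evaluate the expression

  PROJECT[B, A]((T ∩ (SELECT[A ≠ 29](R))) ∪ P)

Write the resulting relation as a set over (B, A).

Apply σ_{A ≠ 29}; surviving tuples: {(16, 3), (20, 16), (22, 9), (26, 18), (3, 23), (30, 11), (31, 31), (32, 10), (34, 32), (6, 3), (8, 31), (9, 38)}
Intersection: {(22, 9), (29, 6), (3, 23), (30, 15), (31, 31), (34, 32), (8, 31), (8, 4)} with {(16, 3), (20, 16), (22, 9), (26, 18), (3, 23), (30, 11), (31, 31), (32, 10), (34, 32), (6, 3), (8, 31), (9, 38)} → {(22, 9), (3, 23), (31, 31), (34, 32), (8, 31)}
Union: {(22, 9), (3, 23), (31, 31), (34, 32), (8, 31)} with {(25, 16), (3, 1), (30, 3)} → {(22, 9), (25, 16), (3, 1), (3, 23), (30, 3), (31, 31), (34, 32), (8, 31)}
π[B, A]: project onto (B, A) → {(1, 3), (16, 25), (23, 3), (3, 30), (31, 31), (31, 8), (32, 34), (9, 22)}

{(1, 3), (16, 25), (23, 3), (3, 30), (31, 31), (31, 8), (32, 34), (9, 22)}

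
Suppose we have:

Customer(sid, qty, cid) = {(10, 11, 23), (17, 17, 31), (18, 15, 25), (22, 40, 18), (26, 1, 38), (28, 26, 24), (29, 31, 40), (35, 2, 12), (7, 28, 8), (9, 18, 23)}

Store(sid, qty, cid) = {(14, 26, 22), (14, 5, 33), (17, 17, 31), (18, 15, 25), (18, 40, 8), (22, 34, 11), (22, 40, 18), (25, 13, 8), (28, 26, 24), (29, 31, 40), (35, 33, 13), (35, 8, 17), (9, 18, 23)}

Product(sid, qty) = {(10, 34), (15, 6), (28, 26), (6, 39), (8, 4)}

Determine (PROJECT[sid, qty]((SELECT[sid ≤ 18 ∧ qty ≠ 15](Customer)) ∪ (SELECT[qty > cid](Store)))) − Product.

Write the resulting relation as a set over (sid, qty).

{(10, 11), (14, 26), (17, 17), (18, 40), (22, 34), (22, 40), (25, 13), (35, 33), (7, 28), (9, 18)}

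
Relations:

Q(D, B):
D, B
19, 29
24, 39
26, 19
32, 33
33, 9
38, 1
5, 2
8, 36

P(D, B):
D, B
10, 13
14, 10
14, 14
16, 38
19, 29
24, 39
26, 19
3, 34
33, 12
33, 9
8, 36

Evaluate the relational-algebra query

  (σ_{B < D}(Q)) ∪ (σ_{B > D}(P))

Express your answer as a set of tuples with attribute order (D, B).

Apply σ_{B < D}; surviving tuples: {(26, 19), (33, 9), (38, 1), (5, 2)}
Apply σ_{B > D}; surviving tuples: {(10, 13), (16, 38), (19, 29), (24, 39), (3, 34), (8, 36)}
Union: {(26, 19), (33, 9), (38, 1), (5, 2)} with {(10, 13), (16, 38), (19, 29), (24, 39), (3, 34), (8, 36)} → {(10, 13), (16, 38), (19, 29), (24, 39), (26, 19), (3, 34), (33, 9), (38, 1), (5, 2), (8, 36)}

{(10, 13), (16, 38), (19, 29), (24, 39), (26, 19), (3, 34), (33, 9), (38, 1), (5, 2), (8, 36)}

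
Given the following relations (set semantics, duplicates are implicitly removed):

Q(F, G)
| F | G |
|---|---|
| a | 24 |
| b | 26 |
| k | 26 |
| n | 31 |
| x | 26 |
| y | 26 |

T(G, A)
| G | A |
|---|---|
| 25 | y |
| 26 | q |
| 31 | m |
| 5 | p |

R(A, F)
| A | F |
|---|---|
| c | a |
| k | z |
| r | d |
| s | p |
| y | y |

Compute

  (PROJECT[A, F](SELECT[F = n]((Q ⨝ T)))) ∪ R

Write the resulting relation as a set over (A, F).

Natural join on G: {(b, 26, q), (k, 26, q), (n, 31, m), (x, 26, q), (y, 26, q)}
Selection F = n: {(n, 31, m)}
π[A, F]: project onto (A, F) → {(m, n)}
Union: {(m, n)} with {(c, a), (k, z), (r, d), (s, p), (y, y)} → {(c, a), (k, z), (m, n), (r, d), (s, p), (y, y)}

{(c, a), (k, z), (m, n), (r, d), (s, p), (y, y)}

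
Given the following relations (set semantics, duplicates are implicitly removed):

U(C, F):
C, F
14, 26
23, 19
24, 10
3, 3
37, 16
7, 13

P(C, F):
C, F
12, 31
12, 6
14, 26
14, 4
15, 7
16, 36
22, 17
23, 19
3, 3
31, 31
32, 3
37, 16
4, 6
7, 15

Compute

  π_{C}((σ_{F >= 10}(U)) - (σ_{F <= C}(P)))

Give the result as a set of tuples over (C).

{14, 24, 7}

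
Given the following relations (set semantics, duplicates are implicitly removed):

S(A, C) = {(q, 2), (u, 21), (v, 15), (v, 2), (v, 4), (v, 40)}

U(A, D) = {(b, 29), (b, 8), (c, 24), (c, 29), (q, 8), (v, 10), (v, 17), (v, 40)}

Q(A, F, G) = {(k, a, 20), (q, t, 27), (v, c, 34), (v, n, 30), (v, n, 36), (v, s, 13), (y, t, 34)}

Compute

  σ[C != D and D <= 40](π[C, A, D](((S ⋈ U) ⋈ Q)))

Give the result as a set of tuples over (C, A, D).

S ⋈ U (natural join on A): {(q, 2, 8), (v, 15, 10), (v, 15, 17), (v, 15, 40), (v, 2, 10), (v, 2, 17), (v, 2, 40), (v, 4, 10), (v, 4, 17), (v, 4, 40), (v, 40, 10), (v, 40, 17), (v, 40, 40)}
(S ⋈ U) ⋈ Q (natural join on A): {(q, 2, 8, t, 27), (v, 15, 10, c, 34), (v, 15, 10, n, 30), (v, 15, 10, n, 36), (v, 15, 10, s, 13), (v, 15, 17, c, 34), (v, 15, 17, n, 30), (v, 15, 17, n, 36), (v, 15, 17, s, 13), (v, 15, 40, c, 34), (v, 15, 40, n, 30), (v, 15, 40, n, 36), (v, 15, 40, s, 13), (v, 2, 10, c, 34), (v, 2, 10, n, 30), (v, 2, 10, n, 36), (v, 2, 10, s, 13), (v, 2, 17, c, 34), (v, 2, 17, n, 30), (v, 2, 17, n, 36), (v, 2, 17, s, 13), (v, 2, 40, c, 34), (v, 2, 40, n, 30), (v, 2, 40, n, 36), (v, 2, 40, s, 13), (v, 4, 10, c, 34), (v, 4, 10, n, 30), (v, 4, 10, n, 36), (v, 4, 10, s, 13), (v, 4, 17, c, 34), (v, 4, 17, n, 30), (v, 4, 17, n, 36), (v, 4, 17, s, 13), (v, 4, 40, c, 34), (v, 4, 40, n, 30), (v, 4, 40, n, 36), (v, 4, 40, s, 13), (v, 40, 10, c, 34), (v, 40, 10, n, 30), (v, 40, 10, n, 36), (v, 40, 10, s, 13), (v, 40, 17, c, 34), (v, 40, 17, n, 30), (v, 40, 17, n, 36), (v, 40, 17, s, 13), (v, 40, 40, c, 34), (v, 40, 40, n, 30), (v, 40, 40, n, 36), (v, 40, 40, s, 13)}
π[C, A, D]: project onto (C, A, D) (36 duplicate(s) eliminated) → {(15, v, 10), (15, v, 17), (15, v, 40), (2, q, 8), (2, v, 10), (2, v, 17), (2, v, 40), (4, v, 10), (4, v, 17), (4, v, 40), (40, v, 10), (40, v, 17), (40, v, 40)}
Selection C != D and D <= 40: {(15, v, 10), (15, v, 17), (15, v, 40), (2, q, 8), (2, v, 10), (2, v, 17), (2, v, 40), (4, v, 10), (4, v, 17), (4, v, 40), (40, v, 10), (40, v, 17)}

{(15, v, 10), (15, v, 17), (15, v, 40), (2, q, 8), (2, v, 10), (2, v, 17), (2, v, 40), (4, v, 10), (4, v, 17), (4, v, 40), (40, v, 10), (40, v, 17)}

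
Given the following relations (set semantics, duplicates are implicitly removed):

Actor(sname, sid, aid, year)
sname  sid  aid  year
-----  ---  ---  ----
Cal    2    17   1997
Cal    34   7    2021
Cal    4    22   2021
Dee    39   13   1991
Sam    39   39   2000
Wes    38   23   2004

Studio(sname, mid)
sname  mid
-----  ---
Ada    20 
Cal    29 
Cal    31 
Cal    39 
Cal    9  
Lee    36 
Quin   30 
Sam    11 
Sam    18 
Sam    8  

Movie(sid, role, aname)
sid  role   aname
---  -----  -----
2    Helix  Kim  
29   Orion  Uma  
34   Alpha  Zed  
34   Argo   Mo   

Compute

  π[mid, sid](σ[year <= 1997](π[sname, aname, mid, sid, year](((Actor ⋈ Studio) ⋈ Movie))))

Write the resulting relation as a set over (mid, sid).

{(29, 2), (31, 2), (39, 2), (9, 2)}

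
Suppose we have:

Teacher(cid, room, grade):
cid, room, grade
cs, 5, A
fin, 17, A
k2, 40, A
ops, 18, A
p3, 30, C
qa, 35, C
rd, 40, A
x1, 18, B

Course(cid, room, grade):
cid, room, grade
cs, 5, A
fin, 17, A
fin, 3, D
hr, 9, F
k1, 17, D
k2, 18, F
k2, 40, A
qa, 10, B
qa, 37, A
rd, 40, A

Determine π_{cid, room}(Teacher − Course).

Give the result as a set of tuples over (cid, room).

{(ops, 18), (p3, 30), (qa, 35), (x1, 18)}

Difference: {(cs, 5, A), (fin, 17, A), (k2, 40, A), (ops, 18, A), (p3, 30, C), (qa, 35, C), (rd, 40, A), (x1, 18, B)} with {(cs, 5, A), (fin, 17, A), (fin, 3, D), (hr, 9, F), (k1, 17, D), (k2, 18, F), (k2, 40, A), (qa, 10, B), (qa, 37, A), (rd, 40, A)} → {(ops, 18, A), (p3, 30, C), (qa, 35, C), (x1, 18, B)}
π_{cid, room} gives {(ops, 18), (p3, 30), (qa, 35), (x1, 18)}.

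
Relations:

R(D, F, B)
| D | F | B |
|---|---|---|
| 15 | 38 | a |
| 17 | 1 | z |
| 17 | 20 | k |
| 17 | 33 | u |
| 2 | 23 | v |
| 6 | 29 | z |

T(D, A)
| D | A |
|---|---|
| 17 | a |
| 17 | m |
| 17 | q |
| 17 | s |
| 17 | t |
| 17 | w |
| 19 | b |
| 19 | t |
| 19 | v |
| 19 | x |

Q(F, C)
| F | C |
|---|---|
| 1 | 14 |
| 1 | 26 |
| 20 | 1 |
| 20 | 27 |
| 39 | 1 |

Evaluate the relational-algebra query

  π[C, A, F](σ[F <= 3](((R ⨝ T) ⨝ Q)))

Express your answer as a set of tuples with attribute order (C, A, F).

{(14, a, 1), (14, m, 1), (14, q, 1), (14, s, 1), (14, t, 1), (14, w, 1), (26, a, 1), (26, m, 1), (26, q, 1), (26, s, 1), (26, t, 1), (26, w, 1)}

Natural join on D: {(17, 1, z, a), (17, 1, z, m), (17, 1, z, q), (17, 1, z, s), (17, 1, z, t), (17, 1, z, w), (17, 20, k, a), (17, 20, k, m), (17, 20, k, q), (17, 20, k, s), (17, 20, k, t), (17, 20, k, w), (17, 33, u, a), (17, 33, u, m), (17, 33, u, q), (17, 33, u, s), (17, 33, u, t), (17, 33, u, w)}
Natural join on F: {(17, 1, z, a, 14), (17, 1, z, a, 26), (17, 1, z, m, 14), (17, 1, z, m, 26), (17, 1, z, q, 14), (17, 1, z, q, 26), (17, 1, z, s, 14), (17, 1, z, s, 26), (17, 1, z, t, 14), (17, 1, z, t, 26), (17, 1, z, w, 14), (17, 1, z, w, 26), (17, 20, k, a, 1), (17, 20, k, a, 27), (17, 20, k, m, 1), (17, 20, k, m, 27), (17, 20, k, q, 1), (17, 20, k, q, 27), (17, 20, k, s, 1), (17, 20, k, s, 27), (17, 20, k, t, 1), (17, 20, k, t, 27), (17, 20, k, w, 1), (17, 20, k, w, 27)}
Apply σ_{F <= 3}; surviving tuples: {(17, 1, z, a, 14), (17, 1, z, a, 26), (17, 1, z, m, 14), (17, 1, z, m, 26), (17, 1, z, q, 14), (17, 1, z, q, 26), (17, 1, z, s, 14), (17, 1, z, s, 26), (17, 1, z, t, 14), (17, 1, z, t, 26), (17, 1, z, w, 14), (17, 1, z, w, 26)}
π_{C, A, F} gives {(14, a, 1), (14, m, 1), (14, q, 1), (14, s, 1), (14, t, 1), (14, w, 1), (26, a, 1), (26, m, 1), (26, q, 1), (26, s, 1), (26, t, 1), (26, w, 1)}.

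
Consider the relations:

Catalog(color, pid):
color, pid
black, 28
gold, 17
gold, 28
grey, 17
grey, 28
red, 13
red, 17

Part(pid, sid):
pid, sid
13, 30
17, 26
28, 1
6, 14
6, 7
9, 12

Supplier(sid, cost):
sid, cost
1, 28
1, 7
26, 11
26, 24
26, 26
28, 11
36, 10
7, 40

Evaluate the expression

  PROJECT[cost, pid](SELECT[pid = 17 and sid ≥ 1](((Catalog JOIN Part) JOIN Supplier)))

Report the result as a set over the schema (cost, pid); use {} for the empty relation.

Natural join on pid: {(black, 28, 1), (gold, 17, 26), (gold, 28, 1), (grey, 17, 26), (grey, 28, 1), (red, 13, 30), (red, 17, 26)}
Natural join on sid: {(black, 28, 1, 28), (black, 28, 1, 7), (gold, 17, 26, 11), (gold, 17, 26, 24), (gold, 17, 26, 26), (gold, 28, 1, 28), (gold, 28, 1, 7), (grey, 17, 26, 11), (grey, 17, 26, 24), (grey, 17, 26, 26), (grey, 28, 1, 28), (grey, 28, 1, 7), (red, 17, 26, 11), (red, 17, 26, 24), (red, 17, 26, 26)}
Apply σ_{pid = 17 and sid ≥ 1}; surviving tuples: {(gold, 17, 26, 11), (gold, 17, 26, 24), (gold, 17, 26, 26), (grey, 17, 26, 11), (grey, 17, 26, 24), (grey, 17, 26, 26), (red, 17, 26, 11), (red, 17, 26, 24), (red, 17, 26, 26)}
Keep only column(s) cost, pid (6 duplicate(s) eliminated): {(11, 17), (24, 17), (26, 17)}

{(11, 17), (24, 17), (26, 17)}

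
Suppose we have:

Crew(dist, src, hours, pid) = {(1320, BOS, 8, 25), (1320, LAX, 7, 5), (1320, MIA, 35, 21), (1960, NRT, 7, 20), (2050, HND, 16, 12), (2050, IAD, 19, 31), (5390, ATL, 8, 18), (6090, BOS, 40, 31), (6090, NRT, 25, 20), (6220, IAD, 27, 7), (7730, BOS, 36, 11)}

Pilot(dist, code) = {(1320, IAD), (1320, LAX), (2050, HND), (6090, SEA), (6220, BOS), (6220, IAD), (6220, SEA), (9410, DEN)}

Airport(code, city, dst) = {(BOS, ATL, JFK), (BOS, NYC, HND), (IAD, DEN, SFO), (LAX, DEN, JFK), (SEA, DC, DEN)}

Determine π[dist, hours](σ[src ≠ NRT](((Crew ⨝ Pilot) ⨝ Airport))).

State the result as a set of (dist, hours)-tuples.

{(1320, 35), (1320, 7), (1320, 8), (6090, 40), (6220, 27)}

Crew ⋈ Pilot (natural join on dist): {(1320, BOS, 8, 25, IAD), (1320, BOS, 8, 25, LAX), (1320, LAX, 7, 5, IAD), (1320, LAX, 7, 5, LAX), (1320, MIA, 35, 21, IAD), (1320, MIA, 35, 21, LAX), (2050, HND, 16, 12, HND), (2050, IAD, 19, 31, HND), (6090, BOS, 40, 31, SEA), (6090, NRT, 25, 20, SEA), (6220, IAD, 27, 7, BOS), (6220, IAD, 27, 7, IAD), (6220, IAD, 27, 7, SEA)}
(Crew ⨝ Pilot) ⋈ Airport (natural join on code): {(1320, BOS, 8, 25, IAD, DEN, SFO), (1320, BOS, 8, 25, LAX, DEN, JFK), (1320, LAX, 7, 5, IAD, DEN, SFO), (1320, LAX, 7, 5, LAX, DEN, JFK), (1320, MIA, 35, 21, IAD, DEN, SFO), (1320, MIA, 35, 21, LAX, DEN, JFK), (6090, BOS, 40, 31, SEA, DC, DEN), (6090, NRT, 25, 20, SEA, DC, DEN), (6220, IAD, 27, 7, BOS, ATL, JFK), (6220, IAD, 27, 7, BOS, NYC, HND), (6220, IAD, 27, 7, IAD, DEN, SFO), (6220, IAD, 27, 7, SEA, DC, DEN)}
Apply σ_{src ≠ NRT}; surviving tuples: {(1320, BOS, 8, 25, IAD, DEN, SFO), (1320, BOS, 8, 25, LAX, DEN, JFK), (1320, LAX, 7, 5, IAD, DEN, SFO), (1320, LAX, 7, 5, LAX, DEN, JFK), (1320, MIA, 35, 21, IAD, DEN, SFO), (1320, MIA, 35, 21, LAX, DEN, JFK), (6090, BOS, 40, 31, SEA, DC, DEN), (6220, IAD, 27, 7, BOS, ATL, JFK), (6220, IAD, 27, 7, BOS, NYC, HND), (6220, IAD, 27, 7, IAD, DEN, SFO), (6220, IAD, 27, 7, SEA, DC, DEN)}
Keep only column(s) dist, hours (6 duplicate(s) eliminated): {(1320, 35), (1320, 7), (1320, 8), (6090, 40), (6220, 27)}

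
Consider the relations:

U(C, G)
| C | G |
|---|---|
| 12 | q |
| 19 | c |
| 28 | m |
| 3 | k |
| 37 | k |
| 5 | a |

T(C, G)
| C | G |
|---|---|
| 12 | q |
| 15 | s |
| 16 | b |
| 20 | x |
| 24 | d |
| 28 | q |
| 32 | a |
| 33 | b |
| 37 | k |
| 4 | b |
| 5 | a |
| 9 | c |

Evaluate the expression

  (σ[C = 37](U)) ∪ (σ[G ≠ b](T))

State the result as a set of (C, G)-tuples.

Apply σ_{C = 37}; surviving tuples: {(37, k)}
Apply σ_{G ≠ b}; surviving tuples: {(12, q), (15, s), (20, x), (24, d), (28, q), (32, a), (37, k), (5, a), (9, c)}
Union: {(37, k)} with {(12, q), (15, s), (20, x), (24, d), (28, q), (32, a), (37, k), (5, a), (9, c)} → {(12, q), (15, s), (20, x), (24, d), (28, q), (32, a), (37, k), (5, a), (9, c)}

{(12, q), (15, s), (20, x), (24, d), (28, q), (32, a), (37, k), (5, a), (9, c)}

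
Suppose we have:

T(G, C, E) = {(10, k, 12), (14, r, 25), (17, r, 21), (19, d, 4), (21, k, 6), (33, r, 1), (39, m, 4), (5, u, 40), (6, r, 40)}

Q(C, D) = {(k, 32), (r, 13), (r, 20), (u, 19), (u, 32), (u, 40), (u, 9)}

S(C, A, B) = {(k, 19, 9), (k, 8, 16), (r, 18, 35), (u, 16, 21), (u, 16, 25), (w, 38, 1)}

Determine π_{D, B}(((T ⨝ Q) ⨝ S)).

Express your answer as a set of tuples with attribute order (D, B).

{(13, 35), (19, 21), (19, 25), (20, 35), (32, 16), (32, 21), (32, 25), (32, 9), (40, 21), (40, 25), (9, 21), (9, 25)}

Joining T and Q on C yields {(10, k, 12, 32), (14, r, 25, 13), (14, r, 25, 20), (17, r, 21, 13), (17, r, 21, 20), (21, k, 6, 32), (33, r, 1, 13), (33, r, 1, 20), (5, u, 40, 19), (5, u, 40, 32), (5, u, 40, 40), (5, u, 40, 9), (6, r, 40, 13), (6, r, 40, 20)}.
Joining (T ⨝ Q) and S on C yields {(10, k, 12, 32, 19, 9), (10, k, 12, 32, 8, 16), (14, r, 25, 13, 18, 35), (14, r, 25, 20, 18, 35), (17, r, 21, 13, 18, 35), (17, r, 21, 20, 18, 35), (21, k, 6, 32, 19, 9), (21, k, 6, 32, 8, 16), (33, r, 1, 13, 18, 35), (33, r, 1, 20, 18, 35), (5, u, 40, 19, 16, 21), (5, u, 40, 19, 16, 25), (5, u, 40, 32, 16, 21), (5, u, 40, 32, 16, 25), (5, u, 40, 40, 16, 21), (5, u, 40, 40, 16, 25), (5, u, 40, 9, 16, 21), (5, u, 40, 9, 16, 25), (6, r, 40, 13, 18, 35), (6, r, 40, 20, 18, 35)}.
π_{D, B} gives {(13, 35), (19, 21), (19, 25), (20, 35), (32, 16), (32, 21), (32, 25), (32, 9), (40, 21), (40, 25), (9, 21), (9, 25)} (8 duplicate(s) eliminated).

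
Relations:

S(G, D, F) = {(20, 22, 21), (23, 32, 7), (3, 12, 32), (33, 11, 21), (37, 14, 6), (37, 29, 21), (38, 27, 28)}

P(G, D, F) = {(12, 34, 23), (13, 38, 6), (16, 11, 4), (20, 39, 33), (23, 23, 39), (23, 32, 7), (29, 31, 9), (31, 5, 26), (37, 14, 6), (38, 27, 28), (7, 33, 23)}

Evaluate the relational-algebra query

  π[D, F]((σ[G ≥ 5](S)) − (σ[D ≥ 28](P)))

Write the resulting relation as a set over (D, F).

Filtering on G ≥ 5 leaves {(20, 22, 21), (23, 32, 7), (33, 11, 21), (37, 14, 6), (37, 29, 21), (38, 27, 28)}.
Filtering on D ≥ 28 leaves {(12, 34, 23), (13, 38, 6), (20, 39, 33), (23, 32, 7), (29, 31, 9), (7, 33, 23)}.
Taking the difference: {(20, 22, 21), (33, 11, 21), (37, 14, 6), (37, 29, 21), (38, 27, 28)}
π[D, F]: project onto (D, F) → {(11, 21), (14, 6), (22, 21), (27, 28), (29, 21)}

{(11, 21), (14, 6), (22, 21), (27, 28), (29, 21)}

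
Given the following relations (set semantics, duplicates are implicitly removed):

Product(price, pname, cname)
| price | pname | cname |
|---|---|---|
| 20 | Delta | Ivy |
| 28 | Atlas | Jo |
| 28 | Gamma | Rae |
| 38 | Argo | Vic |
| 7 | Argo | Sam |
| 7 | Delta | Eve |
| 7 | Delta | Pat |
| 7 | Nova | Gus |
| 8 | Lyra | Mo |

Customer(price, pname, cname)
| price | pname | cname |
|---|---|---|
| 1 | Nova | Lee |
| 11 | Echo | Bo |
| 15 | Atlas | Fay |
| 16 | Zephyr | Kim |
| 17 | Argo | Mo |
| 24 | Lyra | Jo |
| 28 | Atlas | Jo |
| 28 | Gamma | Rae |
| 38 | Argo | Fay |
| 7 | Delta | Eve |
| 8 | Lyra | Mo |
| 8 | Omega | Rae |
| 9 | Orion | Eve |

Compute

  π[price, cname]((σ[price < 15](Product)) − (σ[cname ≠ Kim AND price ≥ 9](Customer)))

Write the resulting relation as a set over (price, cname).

Filtering on price < 15 leaves {(7, Argo, Sam), (7, Delta, Eve), (7, Delta, Pat), (7, Nova, Gus), (8, Lyra, Mo)}.
Filtering on cname ≠ Kim AND price ≥ 9 leaves {(11, Echo, Bo), (15, Atlas, Fay), (17, Argo, Mo), (24, Lyra, Jo), (28, Atlas, Jo), (28, Gamma, Rae), (38, Argo, Fay), (9, Orion, Eve)}.
Taking the difference: {(7, Argo, Sam), (7, Delta, Eve), (7, Delta, Pat), (7, Nova, Gus), (8, Lyra, Mo)}
π_{price, cname} gives {(7, Eve), (7, Gus), (7, Pat), (7, Sam), (8, Mo)}.

{(7, Eve), (7, Gus), (7, Pat), (7, Sam), (8, Mo)}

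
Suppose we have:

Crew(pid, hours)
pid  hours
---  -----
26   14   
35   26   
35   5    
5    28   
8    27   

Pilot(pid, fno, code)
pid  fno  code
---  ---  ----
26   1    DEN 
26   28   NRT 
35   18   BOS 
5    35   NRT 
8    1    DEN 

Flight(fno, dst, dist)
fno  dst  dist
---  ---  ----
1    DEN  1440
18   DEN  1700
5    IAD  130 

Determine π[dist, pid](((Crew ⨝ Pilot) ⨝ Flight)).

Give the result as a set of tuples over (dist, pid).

Joining Crew and Pilot on pid yields {(26, 14, 1, DEN), (26, 14, 28, NRT), (35, 26, 18, BOS), (35, 5, 18, BOS), (5, 28, 35, NRT), (8, 27, 1, DEN)}.
Joining (Crew ⨝ Pilot) and Flight on fno yields {(26, 14, 1, DEN, DEN, 1440), (35, 26, 18, BOS, DEN, 1700), (35, 5, 18, BOS, DEN, 1700), (8, 27, 1, DEN, DEN, 1440)}.
Projecting to dist, pid (1 duplicate(s) eliminated): {(1440, 26), (1440, 8), (1700, 35)}

{(1440, 26), (1440, 8), (1700, 35)}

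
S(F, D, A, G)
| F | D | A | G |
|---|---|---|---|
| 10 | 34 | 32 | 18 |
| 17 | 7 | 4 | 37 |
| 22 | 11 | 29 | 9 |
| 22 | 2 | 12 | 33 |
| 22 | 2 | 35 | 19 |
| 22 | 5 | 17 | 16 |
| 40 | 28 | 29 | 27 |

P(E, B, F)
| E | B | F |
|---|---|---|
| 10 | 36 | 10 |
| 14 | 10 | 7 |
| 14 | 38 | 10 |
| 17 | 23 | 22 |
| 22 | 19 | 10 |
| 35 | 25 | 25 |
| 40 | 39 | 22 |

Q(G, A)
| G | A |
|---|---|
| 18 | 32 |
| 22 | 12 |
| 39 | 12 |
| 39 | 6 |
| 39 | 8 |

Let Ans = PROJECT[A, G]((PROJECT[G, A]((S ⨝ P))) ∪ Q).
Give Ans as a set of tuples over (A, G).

S ⋈ P (natural join on F): {(10, 34, 32, 18, 10, 36), (10, 34, 32, 18, 14, 38), (10, 34, 32, 18, 22, 19), (22, 11, 29, 9, 17, 23), (22, 11, 29, 9, 40, 39), (22, 2, 12, 33, 17, 23), (22, 2, 12, 33, 40, 39), (22, 2, 35, 19, 17, 23), (22, 2, 35, 19, 40, 39), (22, 5, 17, 16, 17, 23), (22, 5, 17, 16, 40, 39)}
π_{G, A} gives {(16, 17), (18, 32), (19, 35), (33, 12), (9, 29)} (6 duplicate(s) eliminated).
Taking the union: {(16, 17), (18, 32), (19, 35), (22, 12), (33, 12), (39, 12), (39, 6), (39, 8), (9, 29)}
π_{A, G} gives {(12, 22), (12, 33), (12, 39), (17, 16), (29, 9), (32, 18), (35, 19), (6, 39), (8, 39)}.

{(12, 22), (12, 33), (12, 39), (17, 16), (29, 9), (32, 18), (35, 19), (6, 39), (8, 39)}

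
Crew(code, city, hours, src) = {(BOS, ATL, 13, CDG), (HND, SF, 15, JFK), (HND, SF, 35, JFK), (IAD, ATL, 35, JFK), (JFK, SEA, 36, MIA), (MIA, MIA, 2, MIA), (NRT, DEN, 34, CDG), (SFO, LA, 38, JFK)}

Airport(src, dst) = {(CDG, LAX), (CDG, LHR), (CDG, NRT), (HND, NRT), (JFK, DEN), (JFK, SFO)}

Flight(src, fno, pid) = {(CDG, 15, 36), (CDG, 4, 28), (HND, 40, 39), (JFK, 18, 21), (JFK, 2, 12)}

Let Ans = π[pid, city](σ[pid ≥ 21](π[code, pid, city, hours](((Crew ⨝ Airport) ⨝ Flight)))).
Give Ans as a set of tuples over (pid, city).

{(21, ATL), (21, LA), (21, SF), (28, ATL), (28, DEN), (36, ATL), (36, DEN)}

Natural join on src: {(BOS, ATL, 13, CDG, LAX), (BOS, ATL, 13, CDG, LHR), (BOS, ATL, 13, CDG, NRT), (HND, SF, 15, JFK, DEN), (HND, SF, 15, JFK, SFO), (HND, SF, 35, JFK, DEN), (HND, SF, 35, JFK, SFO), (IAD, ATL, 35, JFK, DEN), (IAD, ATL, 35, JFK, SFO), (NRT, DEN, 34, CDG, LAX), (NRT, DEN, 34, CDG, LHR), (NRT, DEN, 34, CDG, NRT), (SFO, LA, 38, JFK, DEN), (SFO, LA, 38, JFK, SFO)}
Natural join on src: {(BOS, ATL, 13, CDG, LAX, 15, 36), (BOS, ATL, 13, CDG, LAX, 4, 28), (BOS, ATL, 13, CDG, LHR, 15, 36), (BOS, ATL, 13, CDG, LHR, 4, 28), (BOS, ATL, 13, CDG, NRT, 15, 36), (BOS, ATL, 13, CDG, NRT, 4, 28), (HND, SF, 15, JFK, DEN, 18, 21), (HND, SF, 15, JFK, DEN, 2, 12), (HND, SF, 15, JFK, SFO, 18, 21), (HND, SF, 15, JFK, SFO, 2, 12), (HND, SF, 35, JFK, DEN, 18, 21), (HND, SF, 35, JFK, DEN, 2, 12), (HND, SF, 35, JFK, SFO, 18, 21), (HND, SF, 35, JFK, SFO, 2, 12), (IAD, ATL, 35, JFK, DEN, 18, 21), (IAD, ATL, 35, JFK, DEN, 2, 12), (IAD, ATL, 35, JFK, SFO, 18, 21), (IAD, ATL, 35, JFK, SFO, 2, 12), (NRT, DEN, 34, CDG, LAX, 15, 36), (NRT, DEN, 34, CDG, LAX, 4, 28), (NRT, DEN, 34, CDG, LHR, 15, 36), (NRT, DEN, 34, CDG, LHR, 4, 28), (NRT, DEN, 34, CDG, NRT, 15, 36), (NRT, DEN, 34, CDG, NRT, 4, 28), (SFO, LA, 38, JFK, DEN, 18, 21), (SFO, LA, 38, JFK, DEN, 2, 12), (SFO, LA, 38, JFK, SFO, 18, 21), (SFO, LA, 38, JFK, SFO, 2, 12)}
Keep only column(s) code, pid, city, hours (16 duplicate(s) eliminated): {(BOS, 28, ATL, 13), (BOS, 36, ATL, 13), (HND, 12, SF, 15), (HND, 12, SF, 35), (HND, 21, SF, 15), (HND, 21, SF, 35), (IAD, 12, ATL, 35), (IAD, 21, ATL, 35), (NRT, 28, DEN, 34), (NRT, 36, DEN, 34), (SFO, 12, LA, 38), (SFO, 21, LA, 38)}
Apply σ_{pid ≥ 21}; surviving tuples: {(BOS, 28, ATL, 13), (BOS, 36, ATL, 13), (HND, 21, SF, 15), (HND, 21, SF, 35), (IAD, 21, ATL, 35), (NRT, 28, DEN, 34), (NRT, 36, DEN, 34), (SFO, 21, LA, 38)}
Keep only column(s) pid, city (1 duplicate(s) eliminated): {(21, ATL), (21, LA), (21, SF), (28, ATL), (28, DEN), (36, ATL), (36, DEN)}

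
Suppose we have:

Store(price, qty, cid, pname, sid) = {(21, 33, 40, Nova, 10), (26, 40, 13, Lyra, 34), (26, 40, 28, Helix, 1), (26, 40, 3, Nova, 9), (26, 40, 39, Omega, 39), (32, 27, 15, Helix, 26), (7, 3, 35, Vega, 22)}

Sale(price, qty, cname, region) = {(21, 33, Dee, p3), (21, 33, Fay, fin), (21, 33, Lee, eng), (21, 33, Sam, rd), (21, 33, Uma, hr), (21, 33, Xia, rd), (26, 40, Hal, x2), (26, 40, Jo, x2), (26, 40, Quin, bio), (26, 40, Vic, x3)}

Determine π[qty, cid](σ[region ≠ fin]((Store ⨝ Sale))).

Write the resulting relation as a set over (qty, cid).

{(33, 40), (40, 13), (40, 28), (40, 3), (40, 39)}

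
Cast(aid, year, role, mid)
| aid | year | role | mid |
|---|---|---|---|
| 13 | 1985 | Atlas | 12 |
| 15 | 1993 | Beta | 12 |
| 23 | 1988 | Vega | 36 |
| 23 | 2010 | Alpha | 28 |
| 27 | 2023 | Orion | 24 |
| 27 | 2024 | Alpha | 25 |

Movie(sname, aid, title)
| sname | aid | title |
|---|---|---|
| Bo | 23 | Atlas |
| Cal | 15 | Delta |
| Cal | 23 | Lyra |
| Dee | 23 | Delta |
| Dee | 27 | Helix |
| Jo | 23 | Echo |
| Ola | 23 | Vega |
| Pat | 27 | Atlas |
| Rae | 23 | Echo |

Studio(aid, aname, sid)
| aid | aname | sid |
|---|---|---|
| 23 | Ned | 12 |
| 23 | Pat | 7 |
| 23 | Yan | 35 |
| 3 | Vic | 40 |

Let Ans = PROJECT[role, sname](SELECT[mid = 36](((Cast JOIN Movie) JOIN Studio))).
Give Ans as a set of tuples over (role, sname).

{(Vega, Bo), (Vega, Cal), (Vega, Dee), (Vega, Jo), (Vega, Ola), (Vega, Rae)}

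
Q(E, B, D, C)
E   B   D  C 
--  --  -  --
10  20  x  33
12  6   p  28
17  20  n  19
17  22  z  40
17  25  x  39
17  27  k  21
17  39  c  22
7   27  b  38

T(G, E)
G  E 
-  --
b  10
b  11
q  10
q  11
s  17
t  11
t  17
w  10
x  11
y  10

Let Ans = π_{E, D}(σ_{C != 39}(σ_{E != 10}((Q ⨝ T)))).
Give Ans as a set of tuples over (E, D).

{(17, c), (17, k), (17, n), (17, z)}

Natural join on E: {(10, 20, x, 33, b), (10, 20, x, 33, q), (10, 20, x, 33, w), (10, 20, x, 33, y), (17, 20, n, 19, s), (17, 20, n, 19, t), (17, 22, z, 40, s), (17, 22, z, 40, t), (17, 25, x, 39, s), (17, 25, x, 39, t), (17, 27, k, 21, s), (17, 27, k, 21, t), (17, 39, c, 22, s), (17, 39, c, 22, t)}
Selection E != 10: {(17, 20, n, 19, s), (17, 20, n, 19, t), (17, 22, z, 40, s), (17, 22, z, 40, t), (17, 25, x, 39, s), (17, 25, x, 39, t), (17, 27, k, 21, s), (17, 27, k, 21, t), (17, 39, c, 22, s), (17, 39, c, 22, t)}
Selection C != 39: {(17, 20, n, 19, s), (17, 20, n, 19, t), (17, 22, z, 40, s), (17, 22, z, 40, t), (17, 27, k, 21, s), (17, 27, k, 21, t), (17, 39, c, 22, s), (17, 39, c, 22, t)}
π[E, D]: project onto (E, D) (4 duplicate(s) eliminated) → {(17, c), (17, k), (17, n), (17, z)}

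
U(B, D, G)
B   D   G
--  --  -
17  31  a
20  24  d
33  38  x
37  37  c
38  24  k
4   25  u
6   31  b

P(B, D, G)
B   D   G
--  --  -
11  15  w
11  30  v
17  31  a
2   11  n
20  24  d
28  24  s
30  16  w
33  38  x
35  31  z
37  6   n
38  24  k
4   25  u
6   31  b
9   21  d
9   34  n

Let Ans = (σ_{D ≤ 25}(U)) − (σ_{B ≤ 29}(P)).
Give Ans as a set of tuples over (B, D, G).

Selection D ≤ 25: {(20, 24, d), (38, 24, k), (4, 25, u)}
Selection B ≤ 29: {(11, 15, w), (11, 30, v), (17, 31, a), (2, 11, n), (20, 24, d), (28, 24, s), (4, 25, u), (6, 31, b), (9, 21, d), (9, 34, n)}
Difference: {(20, 24, d), (38, 24, k), (4, 25, u)} with {(11, 15, w), (11, 30, v), (17, 31, a), (2, 11, n), (20, 24, d), (28, 24, s), (4, 25, u), (6, 31, b), (9, 21, d), (9, 34, n)} → {(38, 24, k)}

{(38, 24, k)}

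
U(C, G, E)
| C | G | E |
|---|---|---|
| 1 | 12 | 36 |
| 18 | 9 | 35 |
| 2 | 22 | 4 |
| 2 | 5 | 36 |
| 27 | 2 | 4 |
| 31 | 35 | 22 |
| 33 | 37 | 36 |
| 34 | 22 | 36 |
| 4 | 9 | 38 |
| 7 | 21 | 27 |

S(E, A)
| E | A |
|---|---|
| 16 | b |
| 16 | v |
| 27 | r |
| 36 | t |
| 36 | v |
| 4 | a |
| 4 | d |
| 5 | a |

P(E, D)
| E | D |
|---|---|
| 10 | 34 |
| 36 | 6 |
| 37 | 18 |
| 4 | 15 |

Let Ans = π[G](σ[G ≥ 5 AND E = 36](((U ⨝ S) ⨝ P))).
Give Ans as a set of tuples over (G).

U ⋈ S (natural join on E): {(1, 12, 36, t), (1, 12, 36, v), (2, 22, 4, a), (2, 22, 4, d), (2, 5, 36, t), (2, 5, 36, v), (27, 2, 4, a), (27, 2, 4, d), (33, 37, 36, t), (33, 37, 36, v), (34, 22, 36, t), (34, 22, 36, v), (7, 21, 27, r)}
(U ⨝ S) ⋈ P (natural join on E): {(1, 12, 36, t, 6), (1, 12, 36, v, 6), (2, 22, 4, a, 15), (2, 22, 4, d, 15), (2, 5, 36, t, 6), (2, 5, 36, v, 6), (27, 2, 4, a, 15), (27, 2, 4, d, 15), (33, 37, 36, t, 6), (33, 37, 36, v, 6), (34, 22, 36, t, 6), (34, 22, 36, v, 6)}
σ[G ≥ 5 AND E = 36]: keep tuples satisfying G ≥ 5 AND E = 36 → {(1, 12, 36, t, 6), (1, 12, 36, v, 6), (2, 5, 36, t, 6), (2, 5, 36, v, 6), (33, 37, 36, t, 6), (33, 37, 36, v, 6), (34, 22, 36, t, 6), (34, 22, 36, v, 6)}
π_{G} gives {12, 22, 37, 5} (4 duplicate(s) eliminated).

{12, 22, 37, 5}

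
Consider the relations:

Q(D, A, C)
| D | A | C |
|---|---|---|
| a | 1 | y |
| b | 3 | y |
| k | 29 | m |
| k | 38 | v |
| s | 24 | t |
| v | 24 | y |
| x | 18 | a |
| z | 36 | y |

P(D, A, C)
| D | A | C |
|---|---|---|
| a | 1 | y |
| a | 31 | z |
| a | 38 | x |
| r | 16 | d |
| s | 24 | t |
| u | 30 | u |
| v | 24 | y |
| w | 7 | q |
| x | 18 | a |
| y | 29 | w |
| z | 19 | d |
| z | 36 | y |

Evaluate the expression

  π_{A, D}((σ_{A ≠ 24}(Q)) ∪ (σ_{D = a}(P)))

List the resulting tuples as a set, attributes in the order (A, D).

{(1, a), (18, x), (29, k), (3, b), (31, a), (36, z), (38, a), (38, k)}

Filtering on A ≠ 24 leaves {(a, 1, y), (b, 3, y), (k, 29, m), (k, 38, v), (x, 18, a), (z, 36, y)}.
Filtering on D = a leaves {(a, 1, y), (a, 31, z), (a, 38, x)}.
Taking the union: {(a, 1, y), (a, 31, z), (a, 38, x), (b, 3, y), (k, 29, m), (k, 38, v), (x, 18, a), (z, 36, y)}
Projecting to A, D: {(1, a), (18, x), (29, k), (3, b), (31, a), (36, z), (38, a), (38, k)}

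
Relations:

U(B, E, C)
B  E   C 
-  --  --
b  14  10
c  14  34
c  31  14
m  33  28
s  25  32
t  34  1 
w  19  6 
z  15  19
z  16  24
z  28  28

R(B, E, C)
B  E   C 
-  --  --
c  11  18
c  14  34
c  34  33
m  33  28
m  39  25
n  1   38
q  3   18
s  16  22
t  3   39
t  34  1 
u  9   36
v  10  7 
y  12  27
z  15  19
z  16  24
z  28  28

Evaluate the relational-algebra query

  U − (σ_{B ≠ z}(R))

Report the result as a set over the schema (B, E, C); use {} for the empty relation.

Filtering on B ≠ z leaves {(c, 11, 18), (c, 14, 34), (c, 34, 33), (m, 33, 28), (m, 39, 25), (n, 1, 38), (q, 3, 18), (s, 16, 22), (t, 3, 39), (t, 34, 1), (u, 9, 36), (v, 10, 7), (y, 12, 27)}.
Difference: {(b, 14, 10), (c, 14, 34), (c, 31, 14), (m, 33, 28), (s, 25, 32), (t, 34, 1), (w, 19, 6), (z, 15, 19), (z, 16, 24), (z, 28, 28)} with {(c, 11, 18), (c, 14, 34), (c, 34, 33), (m, 33, 28), (m, 39, 25), (n, 1, 38), (q, 3, 18), (s, 16, 22), (t, 3, 39), (t, 34, 1), (u, 9, 36), (v, 10, 7), (y, 12, 27)} → {(b, 14, 10), (c, 31, 14), (s, 25, 32), (w, 19, 6), (z, 15, 19), (z, 16, 24), (z, 28, 28)}

{(b, 14, 10), (c, 31, 14), (s, 25, 32), (w, 19, 6), (z, 15, 19), (z, 16, 24), (z, 28, 28)}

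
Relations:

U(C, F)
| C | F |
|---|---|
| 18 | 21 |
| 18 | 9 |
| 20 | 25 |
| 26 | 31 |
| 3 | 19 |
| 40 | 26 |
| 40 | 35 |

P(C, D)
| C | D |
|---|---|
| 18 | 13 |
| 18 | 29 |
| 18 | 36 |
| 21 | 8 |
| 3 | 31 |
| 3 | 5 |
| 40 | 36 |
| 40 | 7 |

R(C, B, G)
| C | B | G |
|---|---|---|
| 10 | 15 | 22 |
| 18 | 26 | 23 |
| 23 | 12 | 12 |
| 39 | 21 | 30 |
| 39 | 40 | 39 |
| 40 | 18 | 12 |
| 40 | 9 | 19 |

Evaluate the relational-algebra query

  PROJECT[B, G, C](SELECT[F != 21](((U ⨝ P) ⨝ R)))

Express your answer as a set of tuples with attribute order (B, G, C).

Natural join on C: {(18, 21, 13), (18, 21, 29), (18, 21, 36), (18, 9, 13), (18, 9, 29), (18, 9, 36), (3, 19, 31), (3, 19, 5), (40, 26, 36), (40, 26, 7), (40, 35, 36), (40, 35, 7)}
Natural join on C: {(18, 21, 13, 26, 23), (18, 21, 29, 26, 23), (18, 21, 36, 26, 23), (18, 9, 13, 26, 23), (18, 9, 29, 26, 23), (18, 9, 36, 26, 23), (40, 26, 36, 18, 12), (40, 26, 36, 9, 19), (40, 26, 7, 18, 12), (40, 26, 7, 9, 19), (40, 35, 36, 18, 12), (40, 35, 36, 9, 19), (40, 35, 7, 18, 12), (40, 35, 7, 9, 19)}
σ[F != 21]: keep tuples satisfying F != 21 → {(18, 9, 13, 26, 23), (18, 9, 29, 26, 23), (18, 9, 36, 26, 23), (40, 26, 36, 18, 12), (40, 26, 36, 9, 19), (40, 26, 7, 18, 12), (40, 26, 7, 9, 19), (40, 35, 36, 18, 12), (40, 35, 36, 9, 19), (40, 35, 7, 18, 12), (40, 35, 7, 9, 19)}
π_{B, G, C} gives {(18, 12, 40), (26, 23, 18), (9, 19, 40)} (8 duplicate(s) eliminated).

{(18, 12, 40), (26, 23, 18), (9, 19, 40)}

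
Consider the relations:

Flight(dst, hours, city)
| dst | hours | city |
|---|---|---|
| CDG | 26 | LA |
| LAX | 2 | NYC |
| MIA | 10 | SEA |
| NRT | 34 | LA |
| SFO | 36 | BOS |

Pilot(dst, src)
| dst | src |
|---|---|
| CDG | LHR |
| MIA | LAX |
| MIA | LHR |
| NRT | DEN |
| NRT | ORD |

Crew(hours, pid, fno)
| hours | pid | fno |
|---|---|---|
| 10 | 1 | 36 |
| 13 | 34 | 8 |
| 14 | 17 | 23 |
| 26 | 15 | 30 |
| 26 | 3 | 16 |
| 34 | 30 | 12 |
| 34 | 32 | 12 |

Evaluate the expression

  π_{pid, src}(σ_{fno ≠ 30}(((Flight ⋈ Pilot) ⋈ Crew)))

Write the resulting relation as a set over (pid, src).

{(1, LAX), (1, LHR), (3, LHR), (30, DEN), (30, ORD), (32, DEN), (32, ORD)}

Joining Flight and Pilot on dst yields {(CDG, 26, LA, LHR), (MIA, 10, SEA, LAX), (MIA, 10, SEA, LHR), (NRT, 34, LA, DEN), (NRT, 34, LA, ORD)}.
Joining (Flight ⋈ Pilot) and Crew on hours yields {(CDG, 26, LA, LHR, 15, 30), (CDG, 26, LA, LHR, 3, 16), (MIA, 10, SEA, LAX, 1, 36), (MIA, 10, SEA, LHR, 1, 36), (NRT, 34, LA, DEN, 30, 12), (NRT, 34, LA, DEN, 32, 12), (NRT, 34, LA, ORD, 30, 12), (NRT, 34, LA, ORD, 32, 12)}.
Selection fno ≠ 30: {(CDG, 26, LA, LHR, 3, 16), (MIA, 10, SEA, LAX, 1, 36), (MIA, 10, SEA, LHR, 1, 36), (NRT, 34, LA, DEN, 30, 12), (NRT, 34, LA, DEN, 32, 12), (NRT, 34, LA, ORD, 30, 12), (NRT, 34, LA, ORD, 32, 12)}
π[pid, src]: project onto (pid, src) → {(1, LAX), (1, LHR), (3, LHR), (30, DEN), (30, ORD), (32, DEN), (32, ORD)}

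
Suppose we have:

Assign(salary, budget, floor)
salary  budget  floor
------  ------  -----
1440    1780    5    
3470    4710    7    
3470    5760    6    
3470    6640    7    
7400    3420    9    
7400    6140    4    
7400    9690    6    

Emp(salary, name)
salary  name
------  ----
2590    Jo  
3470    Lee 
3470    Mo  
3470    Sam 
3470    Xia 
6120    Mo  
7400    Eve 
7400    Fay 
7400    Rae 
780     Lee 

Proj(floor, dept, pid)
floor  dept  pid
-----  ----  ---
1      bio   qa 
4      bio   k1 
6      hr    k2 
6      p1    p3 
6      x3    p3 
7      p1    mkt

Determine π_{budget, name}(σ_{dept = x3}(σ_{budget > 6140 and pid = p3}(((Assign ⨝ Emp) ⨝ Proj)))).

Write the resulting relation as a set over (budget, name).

{(9690, Eve), (9690, Fay), (9690, Rae)}

Assign ⋈ Emp (natural join on salary): {(3470, 4710, 7, Lee), (3470, 4710, 7, Mo), (3470, 4710, 7, Sam), (3470, 4710, 7, Xia), (3470, 5760, 6, Lee), (3470, 5760, 6, Mo), (3470, 5760, 6, Sam), (3470, 5760, 6, Xia), (3470, 6640, 7, Lee), (3470, 6640, 7, Mo), (3470, 6640, 7, Sam), (3470, 6640, 7, Xia), (7400, 3420, 9, Eve), (7400, 3420, 9, Fay), (7400, 3420, 9, Rae), (7400, 6140, 4, Eve), (7400, 6140, 4, Fay), (7400, 6140, 4, Rae), (7400, 9690, 6, Eve), (7400, 9690, 6, Fay), (7400, 9690, 6, Rae)}
(Assign ⨝ Emp) ⋈ Proj (natural join on floor): {(3470, 4710, 7, Lee, p1, mkt), (3470, 4710, 7, Mo, p1, mkt), (3470, 4710, 7, Sam, p1, mkt), (3470, 4710, 7, Xia, p1, mkt), (3470, 5760, 6, Lee, hr, k2), (3470, 5760, 6, Lee, p1, p3), (3470, 5760, 6, Lee, x3, p3), (3470, 5760, 6, Mo, hr, k2), (3470, 5760, 6, Mo, p1, p3), (3470, 5760, 6, Mo, x3, p3), (3470, 5760, 6, Sam, hr, k2), (3470, 5760, 6, Sam, p1, p3), (3470, 5760, 6, Sam, x3, p3), (3470, 5760, 6, Xia, hr, k2), (3470, 5760, 6, Xia, p1, p3), (3470, 5760, 6, Xia, x3, p3), (3470, 6640, 7, Lee, p1, mkt), (3470, 6640, 7, Mo, p1, mkt), (3470, 6640, 7, Sam, p1, mkt), (3470, 6640, 7, Xia, p1, mkt), (7400, 6140, 4, Eve, bio, k1), (7400, 6140, 4, Fay, bio, k1), (7400, 6140, 4, Rae, bio, k1), (7400, 9690, 6, Eve, hr, k2), (7400, 9690, 6, Eve, p1, p3), (7400, 9690, 6, Eve, x3, p3), (7400, 9690, 6, Fay, hr, k2), (7400, 9690, 6, Fay, p1, p3), (7400, 9690, 6, Fay, x3, p3), (7400, 9690, 6, Rae, hr, k2), (7400, 9690, 6, Rae, p1, p3), (7400, 9690, 6, Rae, x3, p3)}
σ[budget > 6140 and pid = p3]: keep tuples satisfying budget > 6140 and pid = p3 → {(7400, 9690, 6, Eve, p1, p3), (7400, 9690, 6, Eve, x3, p3), (7400, 9690, 6, Fay, p1, p3), (7400, 9690, 6, Fay, x3, p3), (7400, 9690, 6, Rae, p1, p3), (7400, 9690, 6, Rae, x3, p3)}
σ[dept = x3]: keep tuples satisfying dept = x3 → {(7400, 9690, 6, Eve, x3, p3), (7400, 9690, 6, Fay, x3, p3), (7400, 9690, 6, Rae, x3, p3)}
Projecting to budget, name: {(9690, Eve), (9690, Fay), (9690, Rae)}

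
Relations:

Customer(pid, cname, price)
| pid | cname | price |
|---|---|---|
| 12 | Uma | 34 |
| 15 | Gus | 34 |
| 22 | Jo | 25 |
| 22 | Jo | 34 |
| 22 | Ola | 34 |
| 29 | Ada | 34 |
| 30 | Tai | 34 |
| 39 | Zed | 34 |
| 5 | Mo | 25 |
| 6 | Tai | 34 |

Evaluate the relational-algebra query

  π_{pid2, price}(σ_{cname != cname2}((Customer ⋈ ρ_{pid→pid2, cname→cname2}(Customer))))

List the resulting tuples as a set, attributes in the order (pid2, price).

ρ[pid→pid2, cname→cname2]: schema becomes (pid2, cname2, price); tuples unchanged.
Natural join on price: {(12, Uma, 34, 12, Uma), (12, Uma, 34, 15, Gus), (12, Uma, 34, 22, Jo), (12, Uma, 34, 22, Ola), (12, Uma, 34, 29, Ada), (12, Uma, 34, 30, Tai), (12, Uma, 34, 39, Zed), (12, Uma, 34, 6, Tai), (15, Gus, 34, 12, Uma), (15, Gus, 34, 15, Gus), (15, Gus, 34, 22, Jo), (15, Gus, 34, 22, Ola), (15, Gus, 34, 29, Ada), (15, Gus, 34, 30, Tai), (15, Gus, 34, 39, Zed), (15, Gus, 34, 6, Tai), (22, Jo, 25, 22, Jo), (22, Jo, 25, 5, Mo), (22, Jo, 34, 12, Uma), (22, Jo, 34, 15, Gus), (22, Jo, 34, 22, Jo), (22, Jo, 34, 22, Ola), (22, Jo, 34, 29, Ada), (22, Jo, 34, 30, Tai), (22, Jo, 34, 39, Zed), (22, Jo, 34, 6, Tai), (22, Ola, 34, 12, Uma), (22, Ola, 34, 15, Gus), (22, Ola, 34, 22, Jo), (22, Ola, 34, 22, Ola), (22, Ola, 34, 29, Ada), (22, Ola, 34, 30, Tai), (22, Ola, 34, 39, Zed), (22, Ola, 34, 6, Tai), (29, Ada, 34, 12, Uma), (29, Ada, 34, 15, Gus), (29, Ada, 34, 22, Jo), (29, Ada, 34, 22, Ola), (29, Ada, 34, 29, Ada), (29, Ada, 34, 30, Tai), (29, Ada, 34, 39, Zed), (29, Ada, 34, 6, Tai), (30, Tai, 34, 12, Uma), (30, Tai, 34, 15, Gus), (30, Tai, 34, 22, Jo), (30, Tai, 34, 22, Ola), (30, Tai, 34, 29, Ada), (30, Tai, 34, 30, Tai), (30, Tai, 34, 39, Zed), (30, Tai, 34, 6, Tai), (39, Zed, 34, 12, Uma), (39, Zed, 34, 15, Gus), (39, Zed, 34, 22, Jo), (39, Zed, 34, 22, Ola), (39, Zed, 34, 29, Ada), (39, Zed, 34, 30, Tai), (39, Zed, 34, 39, Zed), (39, Zed, 34, 6, Tai), (5, Mo, 25, 22, Jo), (5, Mo, 25, 5, Mo), (6, Tai, 34, 12, Uma), (6, Tai, 34, 15, Gus), (6, Tai, 34, 22, Jo), (6, Tai, 34, 22, Ola), (6, Tai, 34, 29, Ada), (6, Tai, 34, 30, Tai), (6, Tai, 34, 39, Zed), (6, Tai, 34, 6, Tai)}
Filtering on cname != cname2 leaves {(12, Uma, 34, 15, Gus), (12, Uma, 34, 22, Jo), (12, Uma, 34, 22, Ola), (12, Uma, 34, 29, Ada), (12, Uma, 34, 30, Tai), (12, Uma, 34, 39, Zed), (12, Uma, 34, 6, Tai), (15, Gus, 34, 12, Uma), (15, Gus, 34, 22, Jo), (15, Gus, 34, 22, Ola), (15, Gus, 34, 29, Ada), (15, Gus, 34, 30, Tai), (15, Gus, 34, 39, Zed), (15, Gus, 34, 6, Tai), (22, Jo, 25, 5, Mo), (22, Jo, 34, 12, Uma), (22, Jo, 34, 15, Gus), (22, Jo, 34, 22, Ola), (22, Jo, 34, 29, Ada), (22, Jo, 34, 30, Tai), (22, Jo, 34, 39, Zed), (22, Jo, 34, 6, Tai), (22, Ola, 34, 12, Uma), (22, Ola, 34, 15, Gus), (22, Ola, 34, 22, Jo), (22, Ola, 34, 29, Ada), (22, Ola, 34, 30, Tai), (22, Ola, 34, 39, Zed), (22, Ola, 34, 6, Tai), (29, Ada, 34, 12, Uma), (29, Ada, 34, 15, Gus), (29, Ada, 34, 22, Jo), (29, Ada, 34, 22, Ola), (29, Ada, 34, 30, Tai), (29, Ada, 34, 39, Zed), (29, Ada, 34, 6, Tai), (30, Tai, 34, 12, Uma), (30, Tai, 34, 15, Gus), (30, Tai, 34, 22, Jo), (30, Tai, 34, 22, Ola), (30, Tai, 34, 29, Ada), (30, Tai, 34, 39, Zed), (39, Zed, 34, 12, Uma), (39, Zed, 34, 15, Gus), (39, Zed, 34, 22, Jo), (39, Zed, 34, 22, Ola), (39, Zed, 34, 29, Ada), (39, Zed, 34, 30, Tai), (39, Zed, 34, 6, Tai), (5, Mo, 25, 22, Jo), (6, Tai, 34, 12, Uma), (6, Tai, 34, 15, Gus), (6, Tai, 34, 22, Jo), (6, Tai, 34, 22, Ola), (6, Tai, 34, 29, Ada), (6, Tai, 34, 39, Zed)}.
π[pid2, price]: project onto (pid2, price) (47 duplicate(s) eliminated) → {(12, 34), (15, 34), (22, 25), (22, 34), (29, 34), (30, 34), (39, 34), (5, 25), (6, 34)}

{(12, 34), (15, 34), (22, 25), (22, 34), (29, 34), (30, 34), (39, 34), (5, 25), (6, 34)}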